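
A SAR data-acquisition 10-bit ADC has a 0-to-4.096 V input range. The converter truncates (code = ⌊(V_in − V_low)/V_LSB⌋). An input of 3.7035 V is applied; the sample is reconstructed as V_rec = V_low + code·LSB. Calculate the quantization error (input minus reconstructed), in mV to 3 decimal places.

LSB = 4.096/2^10 = 4.000 mV.
(V_in − V_low)/LSB = (3.7035 − 0)/0.004 = 925.8750 → code 925 (floor).
V_rec = 0 + 925·0.004 = 3.7 V.
Difference: 0.0035 V → 3.500 mV.

3.500 mV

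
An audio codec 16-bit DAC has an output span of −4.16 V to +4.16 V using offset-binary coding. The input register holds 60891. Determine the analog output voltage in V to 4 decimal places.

3.5703 V

LSB = 8.32 V / 2^16 = 126.95 µV.
V_out = (−4.16) + 60891 × 0.000126953 V = 3.5703 V.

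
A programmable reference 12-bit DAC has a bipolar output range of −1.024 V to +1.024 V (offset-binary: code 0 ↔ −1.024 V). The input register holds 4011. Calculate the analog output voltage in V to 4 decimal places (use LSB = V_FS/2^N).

0.9815 V

LSB = 2.048 V / 2^12 = 0.500 mV.
V_out = (−1.024) + 4011 × 0.0005 V = 0.9815 V.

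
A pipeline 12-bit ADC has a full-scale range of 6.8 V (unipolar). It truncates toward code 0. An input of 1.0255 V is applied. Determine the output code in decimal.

code 617

Full-scale span = 6.8 V; LSB = 6.8/2^12 = 1.660 mV.
Input sits at 617.713 steps above V_low.
Floor → code 617.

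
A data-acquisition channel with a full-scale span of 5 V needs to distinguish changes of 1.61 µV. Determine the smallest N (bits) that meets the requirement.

Number of steps required ≥ 5 V / 1.61 µV = 3105590.06.
Need 2^N ≥ 3105590.06; 2^21 = 2097152, 2^22 = 4194304.
Minimum N = 22.

22 bits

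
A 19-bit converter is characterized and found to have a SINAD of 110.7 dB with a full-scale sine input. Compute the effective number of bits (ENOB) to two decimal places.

ENOB = (SINAD − 1.76) / 6.02 = (110.7 − 1.76)/6.02 = 18.096.

18.10 bits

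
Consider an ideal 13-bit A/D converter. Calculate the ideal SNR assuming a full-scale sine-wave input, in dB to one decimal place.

SNR ≈ 6.02·N + 1.76 dB = 6.02·13 + 1.76 = 80.02 dB.

80.0 dB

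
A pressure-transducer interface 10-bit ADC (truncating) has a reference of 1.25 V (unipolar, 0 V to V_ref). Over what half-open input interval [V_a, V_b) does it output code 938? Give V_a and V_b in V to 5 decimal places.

[1.14502 V, 1.14624 V)

LSB = 1.25/2^10 = 1.221 mV.
V_a = V_low + 938·LSB = 1.14502 V; V_b = V_low + 939·LSB = 1.14624 V.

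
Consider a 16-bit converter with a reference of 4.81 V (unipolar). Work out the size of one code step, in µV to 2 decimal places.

73.39 µV

Full-scale span = 4.81 V.
LSB = 4.81 / 2^16 = 4.81 / 65536 = 7.33948e-05 V = 73.39 µV.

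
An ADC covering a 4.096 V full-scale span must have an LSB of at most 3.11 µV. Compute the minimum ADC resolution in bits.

21 bits

Number of steps required ≥ 4.096 V / 3.11 µV = 1317041.80.
Need 2^N ≥ 1317041.80; 2^20 = 1048576, 2^21 = 2097152.
Minimum N = 21.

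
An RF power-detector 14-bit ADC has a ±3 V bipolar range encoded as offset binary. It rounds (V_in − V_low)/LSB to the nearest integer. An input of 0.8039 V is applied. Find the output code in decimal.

code 10387

Full-scale span = 6 V; LSB = 6/2^14 = 366.21 µV.
Input sits at 10387.183 steps above V_low.
So the output code is 10387.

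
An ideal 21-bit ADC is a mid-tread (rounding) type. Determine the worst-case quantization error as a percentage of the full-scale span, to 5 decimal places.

0.00002 %

Rounding → worst-case error = ½ LSB = V_FS/2^22, so 100/4194304 = 2.38419e-05 % of full scale.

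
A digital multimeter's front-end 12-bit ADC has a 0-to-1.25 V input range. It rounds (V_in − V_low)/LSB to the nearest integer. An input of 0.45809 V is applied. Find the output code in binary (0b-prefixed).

Full-scale span = 1.25 V; LSB = 1.25/2^12 = 305.18 µV.
Input sits at 1501.069 steps above V_low.
So the output code is 1501.
In binary (0b-prefixed): 0b10111011101.

code 0b10111011101 (decimal 1501)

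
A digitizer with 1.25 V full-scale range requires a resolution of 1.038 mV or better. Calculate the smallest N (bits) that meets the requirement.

Number of steps required ≥ 1.25 V / 1.038 mV = 1204.24.
Need 2^N ≥ 1204.24; 2^10 = 1024, 2^11 = 2048.
Minimum N = 11.

11 bits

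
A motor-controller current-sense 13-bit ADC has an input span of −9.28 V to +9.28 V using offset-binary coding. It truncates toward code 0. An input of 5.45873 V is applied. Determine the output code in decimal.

With 8192 levels over 18.56 V, one step is 2.266 mV.
Input sits at 6505.370 steps above V_low.
So the output code is 6505.

code 6505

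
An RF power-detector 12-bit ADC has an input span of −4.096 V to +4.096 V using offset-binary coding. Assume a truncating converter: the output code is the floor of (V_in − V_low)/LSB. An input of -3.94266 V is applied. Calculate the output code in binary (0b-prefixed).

Full-scale span = 8.192 V; LSB = 8.192/2^12 = 2.000 mV.
Input sits at 76.670 steps above V_low.
⌊·⌋(76.670) = 76.
In binary (0b-prefixed): 0b1001100.

code 0b1001100 (decimal 76)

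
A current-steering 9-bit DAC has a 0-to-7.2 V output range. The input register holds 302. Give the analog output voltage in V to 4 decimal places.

4.2469 V

LSB = 7.2 V / 2^9 = 14.062 mV.
V_out = 0 + 302 × 0.0140625 V = 4.24688 V.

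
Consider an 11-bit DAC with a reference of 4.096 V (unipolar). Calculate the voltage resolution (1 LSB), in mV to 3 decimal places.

Full-scale span = 4.096 V.
LSB = 4.096 / 2^11 = 4.096 / 2048 = 0.002 V = 2.000 mV.

2.000 mV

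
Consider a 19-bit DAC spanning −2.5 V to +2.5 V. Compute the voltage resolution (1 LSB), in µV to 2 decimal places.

9.54 µV

Full-scale span = 5 V.
LSB = 5 / 2^19 = 5 / 524288 = 9.53674e-06 V = 9.54 µV.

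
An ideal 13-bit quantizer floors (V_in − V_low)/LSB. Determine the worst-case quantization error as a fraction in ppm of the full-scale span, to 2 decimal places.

Truncating → worst-case error = 1 LSB = V_FS/2^13, so 1e+06/8192 = 122.07 ppm of full scale.

122.07 ppm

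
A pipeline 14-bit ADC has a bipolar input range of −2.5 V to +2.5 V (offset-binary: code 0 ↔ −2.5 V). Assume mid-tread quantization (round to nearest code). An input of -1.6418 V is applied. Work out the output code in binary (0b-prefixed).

LSB = 5 V / 16384 = 305.18 µV.
(-1.6418 − (−2.5)) / 0.000305176 = 2812.150 LSBs.
round(2812.150) = 2812.
In binary (0b-prefixed): 0b101011111100.

code 0b101011111100 (decimal 2812)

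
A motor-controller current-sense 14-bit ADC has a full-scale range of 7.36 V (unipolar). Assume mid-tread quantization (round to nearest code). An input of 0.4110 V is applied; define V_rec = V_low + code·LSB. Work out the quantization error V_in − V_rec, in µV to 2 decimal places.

-35.16 µV

Step size: 7.36 V ÷ 2^14 = 449.22 µV.
Scaled input = 914.9217 LSBs, so code = 915.
Code 915 maps back to 0 + 915×0.000449219 V = 0.41103516 V.
V_in − V_rec = -3.51562e-05 V = -35.16 µV.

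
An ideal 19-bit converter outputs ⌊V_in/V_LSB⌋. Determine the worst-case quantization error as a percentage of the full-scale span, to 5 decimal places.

Truncating → worst-case error = 1 LSB = V_FS/2^19, so 100/524288 = 0.000190735 % of full scale.

0.00019 %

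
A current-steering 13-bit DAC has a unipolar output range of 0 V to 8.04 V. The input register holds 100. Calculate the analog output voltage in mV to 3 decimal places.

98.145 mV

LSB = 8.04 V / 2^13 = 0.981 mV.
V_out = 0 + 100 × 0.000981445 V = 0.0981445 V.
= 98.145 mV.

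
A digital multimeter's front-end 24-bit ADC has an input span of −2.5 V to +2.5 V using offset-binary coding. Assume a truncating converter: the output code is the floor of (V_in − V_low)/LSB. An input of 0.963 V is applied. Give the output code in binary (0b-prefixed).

code 0b101100010100111000111011 (decimal 11619899)

With 16777216 levels over 5 V, one step is 0.30 µV.
(0.963 − (−2.5)) / 2.98023e-07 = 11619899.802 LSBs.
Floor → code 11619899.
In binary (0b-prefixed): 0b101100010100111000111011.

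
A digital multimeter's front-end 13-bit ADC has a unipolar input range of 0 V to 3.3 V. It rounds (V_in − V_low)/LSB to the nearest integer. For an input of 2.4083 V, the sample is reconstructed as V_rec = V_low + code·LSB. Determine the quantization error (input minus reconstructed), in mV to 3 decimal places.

0.170 mV

One LSB is 3.3 V / 8192 = 402.83 µV.
Scaled input = 5978.4223 LSBs, so code = 5978.
V_rec = 0 + 5978·0.000402832 = 2.4081299 V.
V_in − V_rec = 0.000170117 V = 0.170 mV.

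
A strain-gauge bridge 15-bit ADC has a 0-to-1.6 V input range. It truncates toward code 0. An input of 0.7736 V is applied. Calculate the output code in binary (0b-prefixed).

Full-scale span = 1.6 V; LSB = 1.6/2^15 = 48.83 µV.
(0.7736 − 0) / 4.88281e-05 = 15843.328 LSBs.
⌊·⌋(15843.328) = 15843.
In binary (0b-prefixed): 0b11110111100011.

code 0b11110111100011 (decimal 15843)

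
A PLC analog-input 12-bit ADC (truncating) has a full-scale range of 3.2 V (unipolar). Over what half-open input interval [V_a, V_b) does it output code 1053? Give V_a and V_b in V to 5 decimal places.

[0.82266 V, 0.82344 V)

LSB = 3.2/2^12 = 0.781 mV.
V_a = V_low + 1053·LSB = 0.822656 V; V_b = V_low + 1054·LSB = 0.823438 V.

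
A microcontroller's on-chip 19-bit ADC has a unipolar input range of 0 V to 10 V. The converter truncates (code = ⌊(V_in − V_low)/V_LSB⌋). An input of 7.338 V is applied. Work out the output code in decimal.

Full-scale span = 10 V; LSB = 10/2^19 = 19.07 µV.
(7.338 − 0) / 1.90735e-05 = 384722.534 LSBs.
Floor → code 384722.

code 384722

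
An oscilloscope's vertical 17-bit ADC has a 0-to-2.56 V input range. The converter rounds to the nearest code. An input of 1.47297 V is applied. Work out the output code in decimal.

code 75416

LSB = 2.56 V / 131072 = 19.53 µV.
(1.47297 − 0) / 1.95313e-05 = 75416.064 LSBs.
Round → code 75416.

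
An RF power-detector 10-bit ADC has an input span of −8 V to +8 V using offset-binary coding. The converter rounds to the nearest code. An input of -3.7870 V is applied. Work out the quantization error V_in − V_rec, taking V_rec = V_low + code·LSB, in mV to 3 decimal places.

-5.750 mV

Step size: 16 V ÷ 2^10 = 15.625 mV.
(V_in − V_low)/LSB = (-3.7870 − (−8))/0.015625 = 269.6320 → code 270 (round).
Reconstructed: -3.78125 V.
Error = -3.7870 − (−3.78125) = -0.00575 V = -5.750 mV.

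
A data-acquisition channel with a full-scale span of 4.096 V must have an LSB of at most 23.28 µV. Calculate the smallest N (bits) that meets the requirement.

18 bits

Number of steps required ≥ 4.096 V / 23.28 µV = 175945.02.
Need 2^N ≥ 175945.02; 2^17 = 131072, 2^18 = 262144.
Minimum N = 18.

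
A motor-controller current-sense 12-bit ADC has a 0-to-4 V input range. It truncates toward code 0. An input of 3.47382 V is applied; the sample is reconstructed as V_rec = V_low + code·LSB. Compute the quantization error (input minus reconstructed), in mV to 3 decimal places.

Step size: 4 V ÷ 2^12 = 0.977 mV.
(V_in − V_low)/LSB = (3.47382 − 0)/0.000976562 = 3557.1917 → code 3557 (floor).
Code 3557 maps back to 0 + 3557×0.000976562 V = 3.4736328 V.
V_in − V_rec = 0.000187187 V = 0.187 mV.

0.187 mV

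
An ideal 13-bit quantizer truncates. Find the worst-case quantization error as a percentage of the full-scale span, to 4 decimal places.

Truncating → worst-case error = 1 LSB = V_FS/2^13, so 100/8192 = 0.012207 % of full scale.

0.0122 %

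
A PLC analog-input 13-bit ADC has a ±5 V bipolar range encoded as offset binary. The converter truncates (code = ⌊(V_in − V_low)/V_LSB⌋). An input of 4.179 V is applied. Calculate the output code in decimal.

code 7519

Full-scale span = 10 V; LSB = 10/2^13 = 1.221 mV.
(4.179 − (−5)) / 0.0012207 = 7519.437 LSBs.
So the output code is 7519.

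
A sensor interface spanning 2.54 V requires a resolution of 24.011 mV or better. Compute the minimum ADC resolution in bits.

Number of steps required ≥ 2.54 V / 24.011 mV = 105.78.
Need 2^N ≥ 105.78; 2^6 = 64, 2^7 = 128.
Minimum N = 7.

7 bits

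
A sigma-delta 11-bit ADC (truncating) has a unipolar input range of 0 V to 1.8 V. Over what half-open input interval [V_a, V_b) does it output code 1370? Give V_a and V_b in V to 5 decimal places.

[1.20410 V, 1.20498 V)

LSB = 1.8/2^11 = 0.879 mV.
V_a = V_low + 1370·LSB = 1.2041 V; V_b = V_low + 1371·LSB = 1.20498 V.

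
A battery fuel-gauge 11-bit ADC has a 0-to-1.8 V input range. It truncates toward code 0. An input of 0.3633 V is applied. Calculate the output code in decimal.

code 413

With 2048 levels over 1.8 V, one step is 0.879 mV.
(V_in − V_low)/LSB = (0.3633 − 0) / 0.000878906 = 413.355.
Floor → code 413.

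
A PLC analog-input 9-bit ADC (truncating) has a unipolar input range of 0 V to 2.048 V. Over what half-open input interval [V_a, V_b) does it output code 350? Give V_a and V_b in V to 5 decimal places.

LSB = 2.048/2^9 = 4.000 mV.
V_a = V_low + 350·LSB = 1.4 V; V_b = V_low + 351·LSB = 1.404 V.

[1.40000 V, 1.40400 V)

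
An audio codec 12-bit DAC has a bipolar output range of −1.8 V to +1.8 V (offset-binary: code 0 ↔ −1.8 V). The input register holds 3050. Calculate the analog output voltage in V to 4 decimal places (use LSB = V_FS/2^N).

LSB = 3.6 V / 2^12 = 0.879 mV.
V_out = (−1.8) + 3050 × 0.000878906 V = 0.880664 V.

0.8807 V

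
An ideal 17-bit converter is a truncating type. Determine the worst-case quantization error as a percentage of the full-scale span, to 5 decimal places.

Truncating → worst-case error = 1 LSB = V_FS/2^17, so 100/131072 = 0.000762939 % of full scale.

0.00076 %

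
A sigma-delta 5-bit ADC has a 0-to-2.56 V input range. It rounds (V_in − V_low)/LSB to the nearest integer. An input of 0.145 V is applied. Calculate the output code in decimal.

code 2

Full-scale span = 2.56 V; LSB = 2.56/2^5 = 80.000 mV.
(V_in − V_low)/LSB = (0.145 − 0) / 0.08 = 1.812.
round(1.812) = 2.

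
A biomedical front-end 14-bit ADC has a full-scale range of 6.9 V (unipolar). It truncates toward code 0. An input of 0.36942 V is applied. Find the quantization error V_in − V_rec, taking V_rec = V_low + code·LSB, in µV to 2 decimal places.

LSB = 6.9/2^14 = 421.14 µV.
Scaled input = 877.1851 LSBs, so code = 877.
V_rec = 0 + 877·0.000421143 = 0.36934204 V.
V_in − V_rec = 7.7959e-05 V = 77.96 µV.

77.96 µV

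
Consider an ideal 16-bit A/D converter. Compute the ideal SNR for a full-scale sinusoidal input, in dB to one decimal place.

98.1 dB

SNR ≈ 6.02·N + 1.76 dB = 6.02·16 + 1.76 = 98.08 dB.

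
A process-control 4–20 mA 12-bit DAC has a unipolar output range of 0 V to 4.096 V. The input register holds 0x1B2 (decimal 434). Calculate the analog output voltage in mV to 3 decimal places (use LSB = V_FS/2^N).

LSB = 4.096 V / 2^12 = 1.000 mV.
Code 0x1B2 = 434 decimal.
V_out = 0 + 434 × 0.001 V = 0.434 V.
= 434.000 mV.

434.000 mV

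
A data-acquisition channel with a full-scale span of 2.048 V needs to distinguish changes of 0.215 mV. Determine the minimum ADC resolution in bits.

14 bits

Number of steps required ≥ 2.048 V / 0.215 mV = 9525.58.
Need 2^N ≥ 9525.58; 2^13 = 8192, 2^14 = 16384.
Minimum N = 14.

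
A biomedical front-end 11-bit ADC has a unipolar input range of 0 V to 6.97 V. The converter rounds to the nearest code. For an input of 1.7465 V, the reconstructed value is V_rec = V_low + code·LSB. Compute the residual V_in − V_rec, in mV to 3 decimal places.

Step size: 6.97 V ÷ 2^11 = 3.403 mV.
(V_in − V_low)/LSB = (1.7465 − 0)/0.00340332 = 513.1753 → code 513 (round).
Reconstructed: 1.7459033 V.
Error = 1.7465 − 1.7459033 = 0.00059668 V = 0.597 mV.

0.597 mV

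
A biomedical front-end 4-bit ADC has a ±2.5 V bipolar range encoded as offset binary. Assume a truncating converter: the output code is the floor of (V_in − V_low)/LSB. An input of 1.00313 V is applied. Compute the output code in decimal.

code 11

With 16 levels over 5 V, one step is 312.500 mV.
Input sits at 11.210 steps above V_low.
⌊·⌋(11.210) = 11.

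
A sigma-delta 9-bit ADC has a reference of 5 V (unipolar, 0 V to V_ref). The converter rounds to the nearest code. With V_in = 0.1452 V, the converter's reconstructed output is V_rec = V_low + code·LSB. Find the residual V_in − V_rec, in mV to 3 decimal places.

Step size: 5 V ÷ 2^9 = 9.766 mV.
(V_in − V_low)/LSB = (0.1452 − 0)/0.00976562 = 14.8685 → code 15 (round).
V_rec = 0 + 15·0.00976562 = 0.14648438 V.
Error = 0.1452 − 0.14648438 = -0.00128437 V = -1.284 mV.

-1.284 mV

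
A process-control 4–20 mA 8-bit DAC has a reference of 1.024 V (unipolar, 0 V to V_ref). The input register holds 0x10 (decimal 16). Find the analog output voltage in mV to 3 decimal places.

LSB = 1.024 V / 2^8 = 4.000 mV.
Code 0x10 = 16 decimal.
V_out = 0 + 16 × 0.004 V = 0.064 V.
= 64.000 mV.

64.000 mV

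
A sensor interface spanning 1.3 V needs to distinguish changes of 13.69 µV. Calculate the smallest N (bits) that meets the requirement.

Number of steps required ≥ 1.3 V / 13.69 µV = 94959.82.
Need 2^N ≥ 94959.82; 2^16 = 65536, 2^17 = 131072.
Minimum N = 17.

17 bits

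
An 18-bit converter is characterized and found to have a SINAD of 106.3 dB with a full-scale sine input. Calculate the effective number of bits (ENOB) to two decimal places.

17.37 bits

ENOB = (SINAD − 1.76) / 6.02 = (106.3 − 1.76)/6.02 = 17.365.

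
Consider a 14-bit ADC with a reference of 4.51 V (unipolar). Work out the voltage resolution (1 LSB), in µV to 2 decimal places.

275.27 µV

Full-scale span = 4.51 V.
LSB = 4.51 / 2^14 = 4.51 / 16384 = 0.000275269 V = 275.27 µV.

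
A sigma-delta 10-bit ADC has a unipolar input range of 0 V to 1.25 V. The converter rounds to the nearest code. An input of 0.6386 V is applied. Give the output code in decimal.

With 1024 levels over 1.25 V, one step is 1.221 mV.
(V_in − V_low)/LSB = (0.6386 − 0) / 0.0012207 = 523.141.
round(523.141) = 523.

code 523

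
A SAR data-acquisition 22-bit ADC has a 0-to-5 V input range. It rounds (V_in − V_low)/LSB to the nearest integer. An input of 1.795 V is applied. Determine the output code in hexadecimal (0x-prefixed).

code 0x16F9DB (decimal 1505755)

Full-scale span = 5 V; LSB = 5/2^22 = 1.19 µV.
(1.795 − 0) / 1.19209e-06 = 1505755.136 LSBs.
So the output code is 1505755.
In hexadecimal (0x-prefixed): 0x16F9DB.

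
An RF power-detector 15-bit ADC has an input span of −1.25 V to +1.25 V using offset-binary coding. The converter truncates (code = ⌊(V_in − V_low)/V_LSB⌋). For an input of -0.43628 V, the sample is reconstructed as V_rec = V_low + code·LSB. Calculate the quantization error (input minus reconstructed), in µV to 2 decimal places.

LSB = 2.5/2^15 = 76.29 µV.
(-0.43628 − (−1.25))/7.62939e-05 = 10665.5908; ⌊·⌋ gives code 10665.
Code 10665 maps back to (−1.25) + 10665×7.62939e-05 V = -0.43632507 V.
Error = -0.43628 − (−0.43632507) = 4.50732e-05 V = 45.07 µV.

45.07 µV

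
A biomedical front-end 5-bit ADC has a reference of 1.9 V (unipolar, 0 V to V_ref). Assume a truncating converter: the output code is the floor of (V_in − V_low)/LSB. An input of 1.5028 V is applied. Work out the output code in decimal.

LSB = 1.9 V / 32 = 59.375 mV.
(V_in − V_low)/LSB = (1.5028 − 0) / 0.059375 = 25.310.
So the output code is 25.

code 25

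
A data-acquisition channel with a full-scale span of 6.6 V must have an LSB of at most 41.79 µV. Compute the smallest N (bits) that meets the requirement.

18 bits

Number of steps required ≥ 6.6 V / 41.79 µV = 157932.52.
Need 2^N ≥ 157932.52; 2^17 = 131072, 2^18 = 262144.
Minimum N = 18.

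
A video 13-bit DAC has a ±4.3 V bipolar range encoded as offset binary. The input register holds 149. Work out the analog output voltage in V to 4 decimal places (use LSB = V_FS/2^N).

-4.1436 V

LSB = 8.6 V / 2^13 = 1.050 mV.
V_out = (−4.3) + 149 × 0.0010498 V = -4.14358 V.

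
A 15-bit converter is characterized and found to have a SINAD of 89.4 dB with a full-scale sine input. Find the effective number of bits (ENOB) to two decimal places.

14.56 bits

ENOB = (SINAD − 1.76) / 6.02 = (89.4 − 1.76)/6.02 = 14.558.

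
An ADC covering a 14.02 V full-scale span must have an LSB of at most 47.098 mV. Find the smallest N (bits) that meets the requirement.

Number of steps required ≥ 14.02 V / 47.098 mV = 297.68.
Need 2^N ≥ 297.68; 2^8 = 256, 2^9 = 512.
Minimum N = 9.

9 bits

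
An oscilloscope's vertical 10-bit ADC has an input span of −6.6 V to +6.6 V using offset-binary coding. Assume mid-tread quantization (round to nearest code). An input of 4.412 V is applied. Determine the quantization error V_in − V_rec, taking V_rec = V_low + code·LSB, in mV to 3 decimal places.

3.406 mV

LSB = 13.2/2^10 = 12.891 mV.
(V_in − V_low)/LSB = (4.412 − (−6.6))/0.0128906 = 854.2642 → code 854 (round).
V_rec = (−6.6) + 854·0.0128906 = 4.4085937 V.
Difference: 0.00340625 V → 3.406 mV.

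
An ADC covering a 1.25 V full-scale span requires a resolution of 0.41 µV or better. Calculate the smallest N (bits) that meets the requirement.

22 bits

Number of steps required ≥ 1.25 V / 0.41 µV = 3048780.49.
Need 2^N ≥ 3048780.49; 2^21 = 2097152, 2^22 = 4194304.
Minimum N = 22.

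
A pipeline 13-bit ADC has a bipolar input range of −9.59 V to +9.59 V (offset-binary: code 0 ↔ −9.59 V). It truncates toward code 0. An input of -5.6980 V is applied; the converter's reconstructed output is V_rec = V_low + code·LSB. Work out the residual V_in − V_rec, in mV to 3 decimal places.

LSB = 19.18/2^13 = 2.341 mV.
(-5.6980 − (−9.59))/0.00234131 = 1662.3182; ⌊·⌋ gives code 1662.
Code 1662 maps back to (−9.59) + 1662×0.00234131 V = -5.6987451 V.
V_in − V_rec = 0.000745117 V = 0.745 mV.

0.745 mV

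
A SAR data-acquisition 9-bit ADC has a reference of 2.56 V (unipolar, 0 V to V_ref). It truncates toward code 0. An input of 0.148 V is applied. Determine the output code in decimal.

code 29

Full-scale span = 2.56 V; LSB = 2.56/2^9 = 5.000 mV.
(V_in − V_low)/LSB = (0.148 − 0) / 0.005 = 29.600.
Floor → code 29.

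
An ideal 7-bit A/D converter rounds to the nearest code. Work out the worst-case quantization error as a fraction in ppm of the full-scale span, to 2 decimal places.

Rounding → worst-case error = ½ LSB = V_FS/2^8, so 1e+06/256 = 3906.25 ppm of full scale.

3906.25 ppm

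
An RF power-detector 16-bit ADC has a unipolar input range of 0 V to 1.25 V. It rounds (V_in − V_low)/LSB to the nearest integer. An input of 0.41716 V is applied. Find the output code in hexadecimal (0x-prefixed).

code 0x556F (decimal 21871)

LSB = 1.25 V / 65536 = 19.07 µV.
(0.41716 − 0) / 1.90735e-05 = 21871.198 LSBs.
So the output code is 21871.
In hexadecimal (0x-prefixed): 0x556F.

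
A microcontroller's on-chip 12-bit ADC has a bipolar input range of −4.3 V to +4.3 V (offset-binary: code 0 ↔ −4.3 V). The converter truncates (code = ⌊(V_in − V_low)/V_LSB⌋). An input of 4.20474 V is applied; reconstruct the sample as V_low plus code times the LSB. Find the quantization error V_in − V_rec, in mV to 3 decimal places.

1.322 mV

One LSB is 8.6 V / 4096 = 2.100 mV.
(V_in − V_low)/LSB = (4.20474 − (−4.3))/0.00209961 = 4050.6297 → code 4050 (floor).
V_rec = (−4.3) + 4050·0.00209961 = 4.203418 V.
V_in − V_rec = 0.00132203 V = 1.322 mV.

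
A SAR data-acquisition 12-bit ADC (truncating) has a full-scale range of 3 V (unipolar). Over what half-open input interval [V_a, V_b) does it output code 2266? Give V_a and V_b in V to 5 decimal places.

[1.65967 V, 1.66040 V)

LSB = 3/2^12 = 0.732 mV.
V_a = V_low + 2266·LSB = 1.65967 V; V_b = V_low + 2267·LSB = 1.6604 V.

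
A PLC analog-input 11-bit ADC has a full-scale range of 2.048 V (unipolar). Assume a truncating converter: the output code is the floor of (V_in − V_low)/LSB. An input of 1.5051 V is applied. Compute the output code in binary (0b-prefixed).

code 0b10111100001 (decimal 1505)

LSB = 2.048 V / 2048 = 1.000 mV.
(V_in − V_low)/LSB = (1.5051 − 0) / 0.001 = 1505.100.
Floor → code 1505.
In binary (0b-prefixed): 0b10111100001.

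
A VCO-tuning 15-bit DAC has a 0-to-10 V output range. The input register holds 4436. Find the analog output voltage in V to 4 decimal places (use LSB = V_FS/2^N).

LSB = 10 V / 2^15 = 305.18 µV.
V_out = 0 + 4436 × 0.000305176 V = 1.35376 V.

1.3538 V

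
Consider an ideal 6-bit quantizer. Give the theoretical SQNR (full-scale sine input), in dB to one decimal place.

SNR ≈ 6.02·N + 1.76 dB = 6.02·6 + 1.76 = 37.88 dB.

37.9 dB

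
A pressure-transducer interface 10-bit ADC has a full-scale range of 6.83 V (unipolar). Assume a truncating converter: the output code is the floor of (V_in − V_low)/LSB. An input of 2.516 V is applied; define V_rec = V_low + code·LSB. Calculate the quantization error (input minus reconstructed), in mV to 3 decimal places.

LSB = 6.83/2^10 = 6.670 mV.
Scaled input = 377.2158 LSBs, so code = 377.
Code 377 maps back to 0 + 377×0.00666992 V = 2.5145605 V.
V_in − V_rec = 0.00143945 V = 1.439 mV.

1.439 mV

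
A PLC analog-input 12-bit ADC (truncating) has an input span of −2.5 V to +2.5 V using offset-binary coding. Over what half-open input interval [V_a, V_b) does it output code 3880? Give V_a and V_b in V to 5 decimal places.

[2.23633 V, 2.23755 V)

LSB = 5/2^12 = 1.221 mV.
V_a = V_low + 3880·LSB = 2.23633 V; V_b = V_low + 3881·LSB = 2.23755 V.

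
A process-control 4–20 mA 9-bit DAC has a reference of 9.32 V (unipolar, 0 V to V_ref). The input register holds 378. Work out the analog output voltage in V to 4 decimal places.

LSB = 9.32 V / 2^9 = 18.203 mV.
V_out = 0 + 378 × 0.0182031 V = 6.88078 V.

6.8808 V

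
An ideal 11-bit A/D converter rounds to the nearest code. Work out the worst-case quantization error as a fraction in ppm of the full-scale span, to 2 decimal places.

244.14 ppm

Rounding → worst-case error = ½ LSB = V_FS/2^12, so 1e+06/4096 = 244.141 ppm of full scale.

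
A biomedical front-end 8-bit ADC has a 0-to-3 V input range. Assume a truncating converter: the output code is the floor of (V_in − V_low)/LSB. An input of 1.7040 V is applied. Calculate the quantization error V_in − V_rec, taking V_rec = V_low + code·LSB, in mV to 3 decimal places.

4.781 mV

LSB = 3/2^8 = 11.719 mV.
(V_in − V_low)/LSB = (1.7040 − 0)/0.0117188 = 145.4080 → code 145 (floor).
Reconstructed: 1.6992188 V.
V_in − V_rec = 0.00478125 V = 4.781 mV.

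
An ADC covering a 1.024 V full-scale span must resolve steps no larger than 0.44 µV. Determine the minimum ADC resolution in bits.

22 bits

Number of steps required ≥ 1.024 V / 0.44 µV = 2327272.73.
Need 2^N ≥ 2327272.73; 2^21 = 2097152, 2^22 = 4194304.
Minimum N = 22.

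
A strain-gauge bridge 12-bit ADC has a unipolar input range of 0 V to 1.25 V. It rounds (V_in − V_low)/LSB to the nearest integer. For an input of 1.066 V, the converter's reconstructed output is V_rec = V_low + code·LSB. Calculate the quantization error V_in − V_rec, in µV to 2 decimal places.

One LSB is 1.25 V / 4096 = 305.18 µV.
(V_in − V_low)/LSB = (1.066 − 0)/0.000305176 = 3493.0688 → code 3493 (round).
V_rec = 0 + 3493·0.000305176 = 1.065979 V.
Difference: 2.09961e-05 V → 21.00 µV.

21.00 µV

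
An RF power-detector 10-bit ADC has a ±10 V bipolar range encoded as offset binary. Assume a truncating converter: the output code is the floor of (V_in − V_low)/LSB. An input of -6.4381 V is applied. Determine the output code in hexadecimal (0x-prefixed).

LSB = 20 V / 1024 = 19.531 mV.
(V_in − V_low)/LSB = (-6.4381 − (−10)) / 0.0195312 = 182.369.
⌊·⌋(182.369) = 182.
In hexadecimal (0x-prefixed): 0xB6.

code 0xB6 (decimal 182)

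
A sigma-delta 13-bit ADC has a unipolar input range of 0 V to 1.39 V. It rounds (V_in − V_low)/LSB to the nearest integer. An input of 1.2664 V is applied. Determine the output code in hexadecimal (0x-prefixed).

Full-scale span = 1.39 V; LSB = 1.39/2^13 = 169.68 µV.
(1.2664 − 0) / 0.000169678 = 7463.560 LSBs.
So the output code is 7464.
In hexadecimal (0x-prefixed): 0x1D28.

code 0x1D28 (decimal 7464)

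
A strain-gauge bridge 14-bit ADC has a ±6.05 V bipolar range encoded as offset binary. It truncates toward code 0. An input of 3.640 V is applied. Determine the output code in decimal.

LSB = 12.1 V / 16384 = 0.739 mV.
(3.640 − (−6.05)) / 0.000738525 = 13120.740 LSBs.
⌊·⌋(13120.740) = 13120.

code 13120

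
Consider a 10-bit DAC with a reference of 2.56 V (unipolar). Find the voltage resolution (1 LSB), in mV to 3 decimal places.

2.500 mV

Full-scale span = 2.56 V.
LSB = 2.56 / 2^10 = 2.56 / 1024 = 0.0025 V = 2.500 mV.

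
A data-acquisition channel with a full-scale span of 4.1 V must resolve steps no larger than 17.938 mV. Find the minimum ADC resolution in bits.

Number of steps required ≥ 4.1 V / 17.938 mV = 228.57.
Need 2^N ≥ 228.57; 2^7 = 128, 2^8 = 256.
Minimum N = 8.

8 bits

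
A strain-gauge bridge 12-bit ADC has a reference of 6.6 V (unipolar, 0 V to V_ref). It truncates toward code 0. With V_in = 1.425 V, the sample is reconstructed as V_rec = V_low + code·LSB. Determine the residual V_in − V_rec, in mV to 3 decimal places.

One LSB is 6.6 V / 4096 = 1.611 mV.
Scaled input = 884.3636 LSBs, so code = 884.
V_rec = 0 + 884·0.00161133 = 1.4244141 V.
V_in − V_rec = 0.000585937 V = 0.586 mV.

0.586 mV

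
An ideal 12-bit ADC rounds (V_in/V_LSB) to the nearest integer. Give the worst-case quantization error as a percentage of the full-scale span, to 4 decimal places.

0.0122 %

Rounding → worst-case error = ½ LSB = V_FS/2^13, so 100/8192 = 0.012207 % of full scale.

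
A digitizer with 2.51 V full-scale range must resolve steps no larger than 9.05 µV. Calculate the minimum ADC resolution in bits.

19 bits

Number of steps required ≥ 2.51 V / 9.05 µV = 277348.07.
Need 2^N ≥ 277348.07; 2^18 = 262144, 2^19 = 524288.
Minimum N = 19.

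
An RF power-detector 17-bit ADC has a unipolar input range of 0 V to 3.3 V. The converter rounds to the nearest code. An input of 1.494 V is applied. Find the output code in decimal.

Full-scale span = 3.3 V; LSB = 3.3/2^17 = 25.18 µV.
Input sits at 59339.869 steps above V_low.
Round → code 59340.

code 59340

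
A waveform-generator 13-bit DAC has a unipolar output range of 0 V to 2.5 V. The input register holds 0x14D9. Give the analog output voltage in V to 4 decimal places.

LSB = 2.5 V / 2^13 = 305.18 µV.
Code 0x14D9 = 5337 decimal.
V_out = 0 + 5337 × 0.000305176 V = 1.62872 V.

1.6287 V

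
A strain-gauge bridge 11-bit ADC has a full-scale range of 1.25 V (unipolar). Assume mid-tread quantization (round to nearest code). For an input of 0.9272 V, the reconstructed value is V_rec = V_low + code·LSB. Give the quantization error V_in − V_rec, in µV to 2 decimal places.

LSB = 1.25/2^11 = 0.610 mV.
Scaled input = 1519.1245 LSBs, so code = 1519.
V_rec = 0 + 1519·0.000610352 = 0.92712402 V.
Difference: 7.59766e-05 V → 75.98 µV.

75.98 µV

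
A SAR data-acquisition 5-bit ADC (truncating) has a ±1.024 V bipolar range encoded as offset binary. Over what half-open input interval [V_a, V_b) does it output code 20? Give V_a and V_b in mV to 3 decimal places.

LSB = 2.048/2^5 = 64.000 mV.
V_a = V_low + 20·LSB = 0.256 V; V_b = V_low + 21·LSB = 0.32 V.

[256.000 mV, 320.000 mV)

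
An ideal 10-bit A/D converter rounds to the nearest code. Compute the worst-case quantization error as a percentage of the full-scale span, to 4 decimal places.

Rounding → worst-case error = ½ LSB = V_FS/2^11, so 100/2048 = 0.0488281 % of full scale.

0.0488 %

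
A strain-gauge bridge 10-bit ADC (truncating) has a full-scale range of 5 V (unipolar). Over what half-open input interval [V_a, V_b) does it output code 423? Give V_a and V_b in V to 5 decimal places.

[2.06543 V, 2.07031 V)

LSB = 5/2^10 = 4.883 mV.
V_a = V_low + 423·LSB = 2.06543 V; V_b = V_low + 424·LSB = 2.07031 V.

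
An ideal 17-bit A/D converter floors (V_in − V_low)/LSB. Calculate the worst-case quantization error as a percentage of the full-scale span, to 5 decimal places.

Truncating → worst-case error = 1 LSB = V_FS/2^17, so 100/131072 = 0.000762939 % of full scale.

0.00076 %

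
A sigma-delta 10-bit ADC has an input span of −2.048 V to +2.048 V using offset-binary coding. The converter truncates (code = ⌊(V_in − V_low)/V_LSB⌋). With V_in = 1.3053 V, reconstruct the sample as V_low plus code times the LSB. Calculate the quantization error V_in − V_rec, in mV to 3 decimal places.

1.300 mV

Step size: 4.096 V ÷ 2^10 = 4.000 mV.
(V_in − V_low)/LSB = (1.3053 − (−2.048))/0.004 = 838.3250 → code 838 (floor).
V_rec = (−2.048) + 838·0.004 = 1.304 V.
Error = 1.3053 − 1.304 = 0.0013 V = 1.300 mV.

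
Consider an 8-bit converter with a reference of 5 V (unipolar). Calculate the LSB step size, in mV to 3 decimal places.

19.531 mV

Full-scale span = 5 V.
LSB = 5 / 2^8 = 5 / 256 = 0.0195312 V = 19.531 mV.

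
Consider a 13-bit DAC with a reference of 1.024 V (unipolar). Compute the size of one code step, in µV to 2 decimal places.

125.00 µV

Full-scale span = 1.024 V.
LSB = 1.024 / 2^13 = 1.024 / 8192 = 0.000125 V = 125.00 µV.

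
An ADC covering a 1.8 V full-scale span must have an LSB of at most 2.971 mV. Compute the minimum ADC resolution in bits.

Number of steps required ≥ 1.8 V / 2.971 mV = 605.86.
Need 2^N ≥ 605.86; 2^9 = 512, 2^10 = 1024.
Minimum N = 10.

10 bits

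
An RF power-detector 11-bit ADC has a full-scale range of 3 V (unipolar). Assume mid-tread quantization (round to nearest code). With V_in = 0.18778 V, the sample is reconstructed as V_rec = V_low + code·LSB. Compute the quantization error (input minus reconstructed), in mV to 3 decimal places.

0.280 mV

Step size: 3 V ÷ 2^11 = 1.465 mV.
(0.18778 − 0)/0.00146484 = 128.1911; round gives code 128.
Reconstructed: 0.1875 V.
Difference: 0.00028 V → 0.280 mV.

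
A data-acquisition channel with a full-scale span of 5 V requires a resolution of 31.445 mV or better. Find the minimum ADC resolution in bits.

Number of steps required ≥ 5 V / 31.445 mV = 159.01.
Need 2^N ≥ 159.01; 2^7 = 128, 2^8 = 256.
Minimum N = 8.

8 bits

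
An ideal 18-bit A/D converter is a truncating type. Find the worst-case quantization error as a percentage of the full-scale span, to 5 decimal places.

0.00038 %

Truncating → worst-case error = 1 LSB = V_FS/2^18, so 100/262144 = 0.00038147 % of full scale.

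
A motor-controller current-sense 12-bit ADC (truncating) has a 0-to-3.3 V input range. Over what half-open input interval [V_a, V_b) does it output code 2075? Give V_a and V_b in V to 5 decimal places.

[1.67175 V, 1.67256 V)

LSB = 3.3/2^12 = 0.806 mV.
V_a = V_low + 2075·LSB = 1.67175 V; V_b = V_low + 2076·LSB = 1.67256 V.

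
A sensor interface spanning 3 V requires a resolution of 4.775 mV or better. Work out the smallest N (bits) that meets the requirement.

Number of steps required ≥ 3 V / 4.775 mV = 628.27.
Need 2^N ≥ 628.27; 2^9 = 512, 2^10 = 1024.
Minimum N = 10.

10 bits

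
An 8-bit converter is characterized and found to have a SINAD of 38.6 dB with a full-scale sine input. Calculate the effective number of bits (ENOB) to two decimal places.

6.12 bits

ENOB = (SINAD − 1.76) / 6.02 = (38.6 − 1.76)/6.02 = 6.120.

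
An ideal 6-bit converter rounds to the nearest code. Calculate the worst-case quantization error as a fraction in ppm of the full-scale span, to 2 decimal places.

Rounding → worst-case error = ½ LSB = V_FS/2^7, so 1e+06/128 = 7812.5 ppm of full scale.

7812.50 ppm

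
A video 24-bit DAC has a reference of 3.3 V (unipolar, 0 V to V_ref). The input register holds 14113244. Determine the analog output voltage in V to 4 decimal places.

2.7760 V

LSB = 3.3 V / 2^24 = 0.20 µV.
V_out = 0 + 14113244 × 1.96695e-07 V = 2.77601 V.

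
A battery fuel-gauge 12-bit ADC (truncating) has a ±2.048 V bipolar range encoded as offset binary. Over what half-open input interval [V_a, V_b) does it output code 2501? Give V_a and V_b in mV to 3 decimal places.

LSB = 4.096/2^12 = 1.000 mV.
V_a = V_low + 2501·LSB = 0.453 V; V_b = V_low + 2502·LSB = 0.454 V.

[453.000 mV, 454.000 mV)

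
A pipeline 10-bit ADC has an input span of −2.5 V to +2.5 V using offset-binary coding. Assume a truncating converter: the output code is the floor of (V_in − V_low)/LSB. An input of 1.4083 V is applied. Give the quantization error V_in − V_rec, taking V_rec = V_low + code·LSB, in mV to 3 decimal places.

2.050 mV

LSB = 5/2^10 = 4.883 mV.
Scaled input = 800.4198 LSBs, so code = 800.
Reconstructed: 1.40625 V.
Difference: 0.00205 V → 2.050 mV.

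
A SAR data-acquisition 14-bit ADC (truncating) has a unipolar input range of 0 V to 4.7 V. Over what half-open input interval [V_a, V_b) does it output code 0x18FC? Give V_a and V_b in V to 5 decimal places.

LSB = 4.7/2^14 = 286.87 µV.
Code 0x18FC = 6396 decimal.
V_a = V_low + 6396·LSB = 1.83479 V; V_b = V_low + 6397·LSB = 1.83508 V.

[1.83479 V, 1.83508 V)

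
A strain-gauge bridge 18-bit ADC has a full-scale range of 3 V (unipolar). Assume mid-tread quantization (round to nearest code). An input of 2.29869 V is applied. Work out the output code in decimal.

Full-scale span = 3 V; LSB = 3/2^18 = 11.44 µV.
Input sits at 200862.597 steps above V_low.
So the output code is 200863.

code 200863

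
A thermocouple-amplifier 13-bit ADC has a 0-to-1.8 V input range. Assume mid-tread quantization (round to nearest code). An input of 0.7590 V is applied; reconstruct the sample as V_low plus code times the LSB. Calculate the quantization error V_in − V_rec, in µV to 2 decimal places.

64.45 µV

One LSB is 1.8 V / 8192 = 219.73 µV.
Scaled input = 3454.2933 LSBs, so code = 3454.
Reconstructed: 0.75893555 V.
Difference: 6.44531e-05 V → 64.45 µV.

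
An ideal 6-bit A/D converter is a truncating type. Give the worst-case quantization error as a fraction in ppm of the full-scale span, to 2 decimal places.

Truncating → worst-case error = 1 LSB = V_FS/2^6, so 1e+06/64 = 15625 ppm of full scale.

15625.00 ppm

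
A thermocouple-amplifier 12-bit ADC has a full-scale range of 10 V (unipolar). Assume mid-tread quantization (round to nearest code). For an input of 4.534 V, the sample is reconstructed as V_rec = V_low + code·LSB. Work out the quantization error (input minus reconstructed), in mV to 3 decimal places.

Step size: 10 V ÷ 2^12 = 2.441 mV.
Scaled input = 1857.1264 LSBs, so code = 1857.
Reconstructed: 4.5336914 V.
Difference: 0.000308594 V → 0.309 mV.

0.309 mV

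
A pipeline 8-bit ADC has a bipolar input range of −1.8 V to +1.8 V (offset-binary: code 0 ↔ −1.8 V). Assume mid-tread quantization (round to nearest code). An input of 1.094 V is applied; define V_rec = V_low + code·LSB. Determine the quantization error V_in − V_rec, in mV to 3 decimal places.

One LSB is 3.6 V / 256 = 14.062 mV.
(V_in − V_low)/LSB = (1.094 − (−1.8))/0.0140625 = 205.7956 → code 206 (round).
Reconstructed: 1.096875 V.
Error = 1.094 − 1.096875 = -0.002875 V = -2.875 mV.

-2.875 mV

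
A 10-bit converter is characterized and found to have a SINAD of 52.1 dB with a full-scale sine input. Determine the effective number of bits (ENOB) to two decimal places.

ENOB = (SINAD − 1.76) / 6.02 = (52.1 − 1.76)/6.02 = 8.362.

8.36 bits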